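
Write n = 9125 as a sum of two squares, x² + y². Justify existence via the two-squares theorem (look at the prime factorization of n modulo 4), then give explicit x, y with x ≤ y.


Step 1: Factor n = 9125 = 5^3 · 73.
Step 2: Check the mod-4 condition on each prime factor: 5 ≡ 1 (mod 4), exponent 3; 73 ≡ 1 (mod 4), exponent 1.
All primes ≡ 3 (mod 4) appear to even exponent (or don't appear), so by the two-squares theorem n IS expressible as a sum of two squares.
Step 3: Build a representation. Group n = k² · m with k = 5 and m = 5 · 73 = 365 (a product of primes ≡ 1 (mod 4)); a representation of m scales to one of n via (k·x)² + (k·y)² = k²(x² + y²). Each prime p ≡ 1 (mod 4) is itself a sum of two squares; find a² by testing p − a² for a perfect square:
  5: 5 − 1² = 4 = 2² ⇒ 5 = 1² + 2².
  73: 73 − 1² = 72, 73 − 2² = 69, 73 − 3² = 64 = 8² ⇒ 73 = 3² + 8².
  Combine using the Brahmagupta–Fibonacci identity (a² + b²)(c² + d²) = (ac − bd)² + (ad + bc)² = (ac + bd)² + (ad − bc)²:
  5 · 73 = 365: from (1² + 2²)(3² + 8²), take (1·3 − 2·8, 1·8 + 2·3) = (3 − 16, 8 + 6) = (-13, 14); dropping signs (only squares matter) gives (13, 14); check 13² + 14² = 169 + 196 = 365 ✓.
  Scale by k = 5: (5·13, 5·14) = (65, 70).
Step 4: Order so x ≤ y and verify: 65² + 70² = 4225 + 4900 = 9125 = n. ✓

n = 9125 = 65² + 70² (one valid representation with x ≤ y).


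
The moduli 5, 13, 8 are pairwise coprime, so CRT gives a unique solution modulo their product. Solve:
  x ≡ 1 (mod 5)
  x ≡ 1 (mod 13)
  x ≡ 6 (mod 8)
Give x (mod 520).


Moduli 5, 13, 8 are pairwise coprime; by CRT there is a unique solution modulo M = 5 · 13 · 8 = 520.
Solve pairwise, accumulating the modulus:
  Start with x ≡ 1 (mod 5).
  Combine with x ≡ 1 (mod 13): since gcd(5, 13) = 1, we get a unique residue mod 65.
    Write x = 1 + 5·t and substitute into x ≡ 1 (mod 13): 5·t ≡ 1 − 1 = 0 (mod 13).
    The inverse of 5 mod 13 is 8 (since 5·8 = 40 = 3·13 + 1), so t ≡ 8·0 = 0 ≡ 0 (mod 13).
    Then x = 1 + 5·0 = 1, valid modulo lcm(5, 13) = 65: x ≡ 1 (mod 65).
  Combine with x ≡ 6 (mod 8): since gcd(65, 8) = 1, we get a unique residue mod 520.
    Write x = 1 + 65·t and substitute into x ≡ 6 (mod 8): 65·t ≡ 6 − 1 = 5 (mod 8).
    Reduce coefficients mod 8: 1·t ≡ 5 (mod 8).
    So t ≡ 5 (mod 8).
    Then x = 1 + 65·5 = 326, valid modulo lcm(65, 8) = 520: x ≡ 326 (mod 520).
Verify: 326 mod 5 = 1 ✓, 326 mod 13 = 1 ✓, 326 mod 8 = 6 ✓.

x ≡ 326 (mod 520).


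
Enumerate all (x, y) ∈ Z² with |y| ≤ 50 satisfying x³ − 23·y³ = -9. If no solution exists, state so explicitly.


The equation is x³ - 23y³ = -9. For fixed y, x³ = 23·y³ − 9, so a solution requires the RHS to be a perfect cube.
Strategy: iterate y from -50 to 50, compute RHS = 23·y³ − 9, and check whether it is a (positive or negative) perfect cube.
Check small values of y:
  y = 0: RHS = -9 is not a perfect cube.
  y = 1: RHS = 14 is not a perfect cube.
  y = -1: RHS = -32 is not a perfect cube.
  y = 2: RHS = 175 is not a perfect cube.
  y = -2: RHS = -193 is not a perfect cube.
  y = 3: RHS = 612 is not a perfect cube.
  y = -3: RHS = -630 is not a perfect cube.
Continuing the search up to |y| = 50 finds no solutions either.
No (x, y) in the scanned range satisfies the equation.

No integer solutions with |y| ≤ 50.


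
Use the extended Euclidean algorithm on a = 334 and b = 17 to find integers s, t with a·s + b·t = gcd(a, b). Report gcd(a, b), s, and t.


Euclidean algorithm on (334, 17) — divide until remainder is 0:
  334 = 19 · 17 + 11
  17 = 1 · 11 + 6
  11 = 1 · 6 + 5
  6 = 1 · 5 + 1
  5 = 5 · 1 + 0
gcd(334, 17) = 1.
Track Bezout coefficients alongside the remainders: start with r₀ = 334 = a·1 + b·0 (s = 1, t = 0) and r₁ = 17 = a·0 + b·1 (s = 0, t = 1); each new remainder r_{k+1} = r_{k-1} − q_k·r_k inherits s_{k+1} = s_{k-1} − q_k·s_k, t_{k+1} = t_{k-1} − q_k·t_k, so r_k = a·s_k + b·t_k at every step:
  q = 19: r = 11, s = 1 − 19·0 = 1, t = 0 − 19·1 = -19  (check: 334·1 + 17·(-19) = 11)
  q = 1: r = 6, s = 0 − 1·1 = -1, t = 1 − 1·(-19) = 20  (check: 334·(-1) + 17·20 = 6)
  q = 1: r = 5, s = 1 − 1·(-1) = 2, t = -19 − 1·20 = -39  (check: 334·2 + 17·(-39) = 5)
  q = 1: r = 1, s = -1 − 1·2 = -3, t = 20 − 1·(-39) = 59  (check: 334·(-3) + 17·59 = 1)
The row with r = 1 (the gcd) gives the Bezout coefficients s = -3, t = 59.
Result: 334 · (-3) + 17 · (59) = 1.

gcd(334, 17) = 1; s = -3, t = 59 (check: 334·(-3) + 17·59 = 1).


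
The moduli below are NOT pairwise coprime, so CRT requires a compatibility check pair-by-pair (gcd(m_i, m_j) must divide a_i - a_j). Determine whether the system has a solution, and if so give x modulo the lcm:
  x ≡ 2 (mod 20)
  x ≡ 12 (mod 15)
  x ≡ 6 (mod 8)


Moduli 20, 15, 8 are not pairwise coprime, so CRT works modulo lcm(m_i) when all pairwise compatibility conditions hold.
Pairwise compatibility: gcd(m_i, m_j) must divide a_i - a_j for every pair.
Merge one congruence at a time:
  Start: x ≡ 2 (mod 20).
  Combine with x ≡ 12 (mod 15): gcd(20, 15) = 5; 12 - 2 = 10, which IS divisible by 5, so compatible.
    Write x = 2 + 20·t and substitute into x ≡ 12 (mod 15): 20·t ≡ 12 − 2 = 10 (mod 15).
    Divide the congruence (and modulus) by g = 5: 4·t ≡ 2 (mod 3).
    Reduce coefficients mod 3: 1·t ≡ 2 (mod 3).
    So t ≡ 2 (mod 3).
    Then x = 2 + 20·2 = 42, valid modulo lcm(20, 15) = 60: x ≡ 42 (mod 60).
  Combine with x ≡ 6 (mod 8): gcd(60, 8) = 4; 6 - 42 = -36, which IS divisible by 4, so compatible.
    Write x = 42 + 60·t and substitute into x ≡ 6 (mod 8): 60·t ≡ 6 − 42 = -36 (mod 8).
    Divide the congruence (and modulus) by g = 4: 15·t ≡ -9 (mod 2).
    Reduce coefficients mod 2: 1·t ≡ 1 (mod 2).
    So t ≡ 1 (mod 2).
    Then x = 42 + 60·1 = 102, valid modulo lcm(60, 8) = 120: x ≡ 102 (mod 120).
Verify: 102 mod 20 = 2, 102 mod 15 = 12, 102 mod 8 = 6.

x ≡ 102 (mod 120).


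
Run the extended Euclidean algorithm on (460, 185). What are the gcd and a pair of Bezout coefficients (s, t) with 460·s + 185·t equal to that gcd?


Euclidean algorithm on (460, 185) — divide until remainder is 0:
  460 = 2 · 185 + 90
  185 = 2 · 90 + 5
  90 = 18 · 5 + 0
gcd(460, 185) = 5.
Track Bezout coefficients alongside the remainders: start with r₀ = 460 = a·1 + b·0 (s = 1, t = 0) and r₁ = 185 = a·0 + b·1 (s = 0, t = 1); each new remainder r_{k+1} = r_{k-1} − q_k·r_k inherits s_{k+1} = s_{k-1} − q_k·s_k, t_{k+1} = t_{k-1} − q_k·t_k, so r_k = a·s_k + b·t_k at every step:
  q = 2: r = 90, s = 1 − 2·0 = 1, t = 0 − 2·1 = -2  (check: 460·1 + 185·(-2) = 90)
  q = 2: r = 5, s = 0 − 2·1 = -2, t = 1 − 2·(-2) = 5  (check: 460·(-2) + 185·5 = 5)
The row with r = 5 (the gcd) gives the Bezout coefficients s = -2, t = 5.
Result: 460 · (-2) + 185 · (5) = 5.

gcd(460, 185) = 5; s = -2, t = 5 (check: 460·(-2) + 185·5 = 5).


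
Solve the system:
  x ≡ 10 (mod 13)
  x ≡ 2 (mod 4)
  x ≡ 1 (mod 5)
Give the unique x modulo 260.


Moduli 13, 4, 5 are pairwise coprime; by CRT there is a unique solution modulo M = 13 · 4 · 5 = 260.
Solve pairwise, accumulating the modulus:
  Start with x ≡ 10 (mod 13).
  Combine with x ≡ 2 (mod 4): since gcd(13, 4) = 1, we get a unique residue mod 52.
    Write x = 10 + 13·t and substitute into x ≡ 2 (mod 4): 13·t ≡ 2 − 10 = -8 (mod 4).
    Reduce coefficients mod 4: 1·t ≡ 0 (mod 4).
    So t ≡ 0 (mod 4).
    Then x = 10 + 13·0 = 10, valid modulo lcm(13, 4) = 52: x ≡ 10 (mod 52).
  Combine with x ≡ 1 (mod 5): since gcd(52, 5) = 1, we get a unique residue mod 260.
    Write x = 10 + 52·t and substitute into x ≡ 1 (mod 5): 52·t ≡ 1 − 10 = -9 (mod 5).
    Reduce coefficients mod 5: 2·t ≡ 1 (mod 5).
    The inverse of 2 mod 5 is 3 (since 2·3 = 6 = 1·5 + 1), so t ≡ 3·1 = 3 ≡ 3 (mod 5).
    Then x = 10 + 52·3 = 166, valid modulo lcm(52, 5) = 260: x ≡ 166 (mod 260).
Verify: 166 mod 13 = 10 ✓, 166 mod 4 = 2 ✓, 166 mod 5 = 1 ✓.

x ≡ 166 (mod 260).


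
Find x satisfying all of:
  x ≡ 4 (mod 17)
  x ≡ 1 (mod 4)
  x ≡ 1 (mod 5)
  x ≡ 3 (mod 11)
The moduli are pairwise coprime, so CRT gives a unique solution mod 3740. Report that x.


Product of moduli M = 17 · 4 · 5 · 11 = 3740.
Merge one congruence at a time:
  Start: x ≡ 4 (mod 17).
  Combine with x ≡ 1 (mod 4); new modulus lcm = 68.
    Write x = 4 + 17·t and substitute into x ≡ 1 (mod 4): 17·t ≡ 1 − 4 = -3 (mod 4).
    Reduce coefficients mod 4: 1·t ≡ 1 (mod 4).
    So t ≡ 1 (mod 4).
    Then x = 4 + 17·1 = 21, valid modulo lcm(17, 4) = 68: x ≡ 21 (mod 68).
  Combine with x ≡ 1 (mod 5); new modulus lcm = 340.
    Write x = 21 + 68·t and substitute into x ≡ 1 (mod 5): 68·t ≡ 1 − 21 = -20 (mod 5).
    Reduce coefficients mod 5: 3·t ≡ 0 (mod 5).
    The inverse of 3 mod 5 is 2 (since 3·2 = 6 = 1·5 + 1), so t ≡ 2·0 = 0 ≡ 0 (mod 5).
    Then x = 21 + 68·0 = 21, valid modulo lcm(68, 5) = 340: x ≡ 21 (mod 340).
  Combine with x ≡ 3 (mod 11); new modulus lcm = 3740.
    Write x = 21 + 340·t and substitute into x ≡ 3 (mod 11): 340·t ≡ 3 − 21 = -18 (mod 11).
    Reduce coefficients mod 11: 10·t ≡ 4 (mod 11).
    The inverse of 10 mod 11 is 10 (since 10·10 = 100 = 9·11 + 1), so t ≡ 10·4 = 40 ≡ 7 (mod 11).
    Then x = 21 + 340·7 = 2401, valid modulo lcm(340, 11) = 3740: x ≡ 2401 (mod 3740).
Verify against each original: 2401 mod 17 = 4, 2401 mod 4 = 1, 2401 mod 5 = 1, 2401 mod 11 = 3.

x ≡ 2401 (mod 3740).


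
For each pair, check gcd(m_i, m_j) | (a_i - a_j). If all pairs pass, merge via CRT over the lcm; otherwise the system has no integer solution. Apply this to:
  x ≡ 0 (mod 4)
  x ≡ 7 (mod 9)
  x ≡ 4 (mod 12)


Moduli 4, 9, 12 are not pairwise coprime, so CRT works modulo lcm(m_i) when all pairwise compatibility conditions hold.
Pairwise compatibility: gcd(m_i, m_j) must divide a_i - a_j for every pair.
Merge one congruence at a time:
  Start: x ≡ 0 (mod 4).
  Combine with x ≡ 7 (mod 9): gcd(4, 9) = 1; 7 - 0 = 7, which IS divisible by 1, so compatible.
    Write x = 0 + 4·t and substitute into x ≡ 7 (mod 9): 4·t ≡ 7 − 0 = 7 (mod 9).
    The inverse of 4 mod 9 is 7 (since 4·7 = 28 = 3·9 + 1), so t ≡ 7·7 = 49 ≡ 4 (mod 9).
    Then x = 0 + 4·4 = 16, valid modulo lcm(4, 9) = 36: x ≡ 16 (mod 36).
  Combine with x ≡ 4 (mod 12): gcd(36, 12) = 12; 4 - 16 = -12, which IS divisible by 12, so compatible.
    Write x = 16 + 36·t and substitute into x ≡ 4 (mod 12): 36·t ≡ 4 − 16 = -12 (mod 12).
    Divide the congruence (and modulus) by g = 12: 3·t ≡ -1 (mod 1).
    Modulo 1 every t works; take t = 0.
    Then x = 16 + 36·0 = 16, valid modulo lcm(36, 12) = 36: x ≡ 16 (mod 36).
Verify: 16 mod 4 = 0, 16 mod 9 = 7, 16 mod 12 = 4.

x ≡ 16 (mod 36).


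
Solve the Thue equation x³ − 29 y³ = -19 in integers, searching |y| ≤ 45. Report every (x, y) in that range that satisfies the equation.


The equation is x³ - 29y³ = -19. For fixed y, x³ = 29·y³ − 19, so a solution requires the RHS to be a perfect cube.
Strategy: iterate y from -45 to 45, compute RHS = 29·y³ − 19, and check whether it is a (positive or negative) perfect cube.
Check small values of y:
  y = 0: RHS = -19 is not a perfect cube.
  y = 1: RHS = 10 is not a perfect cube.
  y = -1: RHS = -48 is not a perfect cube.
  y = 2: RHS = 213 is not a perfect cube.
  y = -2: RHS = -251 is not a perfect cube.
  y = 3: RHS = 764 is not a perfect cube.
  y = -3: RHS = -802 is not a perfect cube.
Continuing the search up to |y| = 45 finds no solutions either.
No (x, y) in the scanned range satisfies the equation.

No integer solutions with |y| ≤ 45.


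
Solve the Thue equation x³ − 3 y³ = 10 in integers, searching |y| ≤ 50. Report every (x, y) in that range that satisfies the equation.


The equation is x³ - 3y³ = 10. For fixed y, x³ = 3·y³ + 10, so a solution requires the RHS to be a perfect cube.
Strategy: iterate y from -50 to 50, compute RHS = 3·y³ + 10, and check whether it is a (positive or negative) perfect cube.
Check small values of y:
  y = 0: RHS = 10 is not a perfect cube.
  y = 1: RHS = 13 is not a perfect cube.
  y = -1: RHS = 7 is not a perfect cube.
  y = 2: RHS = 34 is not a perfect cube.
  y = -2: RHS = -14 is not a perfect cube.
  y = 3: RHS = 91 is not a perfect cube.
  y = -3: RHS = -71 is not a perfect cube.
Continuing, at y = 9: RHS = 2197 = (13)³ ⇒ x = 13 works.
Searching the remaining y in |y| ≤ 50 finds no further solutions.
Collected solutions: (13, 9).

Solutions (with |y| ≤ 50): (13, 9).


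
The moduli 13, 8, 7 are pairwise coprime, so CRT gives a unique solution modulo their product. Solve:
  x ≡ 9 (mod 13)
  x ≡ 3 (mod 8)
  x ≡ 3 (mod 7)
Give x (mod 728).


Moduli 13, 8, 7 are pairwise coprime; by CRT there is a unique solution modulo M = 13 · 8 · 7 = 728.
Solve pairwise, accumulating the modulus:
  Start with x ≡ 9 (mod 13).
  Combine with x ≡ 3 (mod 8): since gcd(13, 8) = 1, we get a unique residue mod 104.
    Write x = 9 + 13·t and substitute into x ≡ 3 (mod 8): 13·t ≡ 3 − 9 = -6 (mod 8).
    Reduce coefficients mod 8: 5·t ≡ 2 (mod 8).
    The inverse of 5 mod 8 is 5 (since 5·5 = 25 = 3·8 + 1), so t ≡ 5·2 = 10 ≡ 2 (mod 8).
    Then x = 9 + 13·2 = 35, valid modulo lcm(13, 8) = 104: x ≡ 35 (mod 104).
  Combine with x ≡ 3 (mod 7): since gcd(104, 7) = 1, we get a unique residue mod 728.
    Write x = 35 + 104·t and substitute into x ≡ 3 (mod 7): 104·t ≡ 3 − 35 = -32 (mod 7).
    Reduce coefficients mod 7: 6·t ≡ 3 (mod 7).
    The inverse of 6 mod 7 is 6 (since 6·6 = 36 = 5·7 + 1), so t ≡ 6·3 = 18 ≡ 4 (mod 7).
    Then x = 35 + 104·4 = 451, valid modulo lcm(104, 7) = 728: x ≡ 451 (mod 728).
Verify: 451 mod 13 = 9 ✓, 451 mod 8 = 3 ✓, 451 mod 7 = 3 ✓.

x ≡ 451 (mod 728).


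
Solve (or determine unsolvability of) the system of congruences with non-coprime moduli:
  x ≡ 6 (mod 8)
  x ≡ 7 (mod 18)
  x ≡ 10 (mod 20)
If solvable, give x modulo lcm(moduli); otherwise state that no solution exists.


Moduli 8, 18, 20 are not pairwise coprime, so CRT works modulo lcm(m_i) when all pairwise compatibility conditions hold.
Pairwise compatibility: gcd(m_i, m_j) must divide a_i - a_j for every pair.
Merge one congruence at a time:
  Start: x ≡ 6 (mod 8).
  Combine with x ≡ 7 (mod 18): gcd(8, 18) = 2, and 7 - 6 = 1 is NOT divisible by 2.
    ⇒ system is inconsistent (no integer solution).

No solution (the system is inconsistent).


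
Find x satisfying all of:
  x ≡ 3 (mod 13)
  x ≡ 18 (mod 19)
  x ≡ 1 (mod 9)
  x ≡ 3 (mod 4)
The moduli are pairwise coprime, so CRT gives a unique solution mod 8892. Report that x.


Product of moduli M = 13 · 19 · 9 · 4 = 8892.
Merge one congruence at a time:
  Start: x ≡ 3 (mod 13).
  Combine with x ≡ 18 (mod 19); new modulus lcm = 247.
    Write x = 3 + 13·t and substitute into x ≡ 18 (mod 19): 13·t ≡ 18 − 3 = 15 (mod 19).
    The inverse of 13 mod 19 is 3 (since 13·3 = 39 = 2·19 + 1), so t ≡ 3·15 = 45 ≡ 7 (mod 19).
    Then x = 3 + 13·7 = 94, valid modulo lcm(13, 19) = 247: x ≡ 94 (mod 247).
  Combine with x ≡ 1 (mod 9); new modulus lcm = 2223.
    Write x = 94 + 247·t and substitute into x ≡ 1 (mod 9): 247·t ≡ 1 − 94 = -93 (mod 9).
    Reduce coefficients mod 9: 4·t ≡ 6 (mod 9).
    The inverse of 4 mod 9 is 7 (since 4·7 = 28 = 3·9 + 1), so t ≡ 7·6 = 42 ≡ 6 (mod 9).
    Then x = 94 + 247·6 = 1576, valid modulo lcm(247, 9) = 2223: x ≡ 1576 (mod 2223).
  Combine with x ≡ 3 (mod 4); new modulus lcm = 8892.
    Write x = 1576 + 2223·t and substitute into x ≡ 3 (mod 4): 2223·t ≡ 3 − 1576 = -1573 (mod 4).
    Reduce coefficients mod 4: 3·t ≡ 3 (mod 4).
    The inverse of 3 mod 4 is 3 (since 3·3 = 9 = 2·4 + 1), so t ≡ 3·3 = 9 ≡ 1 (mod 4).
    Then x = 1576 + 2223·1 = 3799, valid modulo lcm(2223, 4) = 8892: x ≡ 3799 (mod 8892).
Verify against each original: 3799 mod 13 = 3, 3799 mod 19 = 18, 3799 mod 9 = 1, 3799 mod 4 = 3.

x ≡ 3799 (mod 8892).


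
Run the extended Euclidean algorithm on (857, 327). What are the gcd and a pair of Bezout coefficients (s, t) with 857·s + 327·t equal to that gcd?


Euclidean algorithm on (857, 327) — divide until remainder is 0:
  857 = 2 · 327 + 203
  327 = 1 · 203 + 124
  203 = 1 · 124 + 79
  124 = 1 · 79 + 45
  79 = 1 · 45 + 34
  45 = 1 · 34 + 11
  34 = 3 · 11 + 1
  11 = 11 · 1 + 0
gcd(857, 327) = 1.
Track Bezout coefficients alongside the remainders: start with r₀ = 857 = a·1 + b·0 (s = 1, t = 0) and r₁ = 327 = a·0 + b·1 (s = 0, t = 1); each new remainder r_{k+1} = r_{k-1} − q_k·r_k inherits s_{k+1} = s_{k-1} − q_k·s_k, t_{k+1} = t_{k-1} − q_k·t_k, so r_k = a·s_k + b·t_k at every step:
  q = 2: r = 203, s = 1 − 2·0 = 1, t = 0 − 2·1 = -2  (check: 857·1 + 327·(-2) = 203)
  q = 1: r = 124, s = 0 − 1·1 = -1, t = 1 − 1·(-2) = 3  (check: 857·(-1) + 327·3 = 124)
  q = 1: r = 79, s = 1 − 1·(-1) = 2, t = -2 − 1·3 = -5  (check: 857·2 + 327·(-5) = 79)
  q = 1: r = 45, s = -1 − 1·2 = -3, t = 3 − 1·(-5) = 8  (check: 857·(-3) + 327·8 = 45)
  q = 1: r = 34, s = 2 − 1·(-3) = 5, t = -5 − 1·8 = -13  (check: 857·5 + 327·(-13) = 34)
  q = 1: r = 11, s = -3 − 1·5 = -8, t = 8 − 1·(-13) = 21  (check: 857·(-8) + 327·21 = 11)
  q = 3: r = 1, s = 5 − 3·(-8) = 29, t = -13 − 3·21 = -76  (check: 857·29 + 327·(-76) = 1)
The row with r = 1 (the gcd) gives the Bezout coefficients s = 29, t = -76.
Result: 857 · (29) + 327 · (-76) = 1.

gcd(857, 327) = 1; s = 29, t = -76 (check: 857·29 + 327·(-76) = 1).


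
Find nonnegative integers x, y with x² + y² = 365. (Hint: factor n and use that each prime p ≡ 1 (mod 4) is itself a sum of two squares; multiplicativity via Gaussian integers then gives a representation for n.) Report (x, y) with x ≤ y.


Step 1: Factor n = 365 = 5 · 73.
Step 2: Check the mod-4 condition on each prime factor: 5 ≡ 1 (mod 4), exponent 1; 73 ≡ 1 (mod 4), exponent 1.
All primes ≡ 3 (mod 4) appear to even exponent (or don't appear), so by the two-squares theorem n IS expressible as a sum of two squares.
Step 3: Build a representation. Here n = 5 · 73 is a product of primes ≡ 1 (mod 4). Each prime p ≡ 1 (mod 4) is itself a sum of two squares; find a² by testing p − a² for a perfect square:
  5: 5 − 1² = 4 = 2² ⇒ 5 = 1² + 2².
  73: 73 − 1² = 72, 73 − 2² = 69, 73 − 3² = 64 = 8² ⇒ 73 = 3² + 8².
  Combine using the Brahmagupta–Fibonacci identity (a² + b²)(c² + d²) = (ac − bd)² + (ad + bc)² = (ac + bd)² + (ad − bc)²:
  5 · 73 = 365: from (1² + 2²)(3² + 8²), take (1·3 − 2·8, 1·8 + 2·3) = (3 − 16, 8 + 6) = (-13, 14); dropping signs (only squares matter) gives (13, 14); check 13² + 14² = 169 + 196 = 365 ✓.
Step 4: Order so x ≤ y and verify: 13² + 14² = 169 + 196 = 365 = n. ✓

n = 365 = 13² + 14² (one valid representation with x ≤ y).


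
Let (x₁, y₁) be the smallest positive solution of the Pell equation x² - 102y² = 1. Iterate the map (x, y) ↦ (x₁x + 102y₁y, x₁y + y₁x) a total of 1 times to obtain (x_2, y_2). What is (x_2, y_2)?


Step 1: Find the fundamental solution (x₁, y₁) of x² - 102y² = 1.
  Expand √102 as a continued fraction. a₀ = ⌊√102⌋ = 10; iterate m_{k+1} = d_k·a_k − m_k, d_{k+1} = (102 − m_{k+1}²)/d_k, a_{k+1} = ⌊(a₀ + m_{k+1})/d_{k+1}⌋ (starting m₀ = 0, d₀ = 1), with convergents p_k = a_k·p_{k-1} + p_{k-2}, q_k = a_k·q_{k-1} + q_{k-2} (p₋₁ = 1, q₋₁ = 0):
  k = 0: a₀ = 10; p₀/q₀ = 10/1; p₀² − 102·q₀² = 100 − 102 = -2.
  k = 1: m = 10, d = 2, a = ⌊(10 + 10)/2⌋ = 10; p/q = (10·10 + 1)/(10·1 + 0) = 101/10; p² − 102·q² = 10201 − 10200 = 1.
  The first convergent with p² − 102·q² = 1 gives the fundamental solution (x₁, y₁) = (101, 10).
Step 2: Apply the recurrence (x_{n+1}, y_{n+1}) = (x₁x_n + 102y₁y_n, x₁y_n + y₁x_n) repeatedly.
  From (x_1, y_1) = (101, 10): x_2 = 101·101 + 102·10·10 = 20401; y_2 = 101·10 + 10·101 = 2020.
Step 3: Verify x_2² - 102·y_2² = 416200801 - 416200800 = 1 (should be 1). ✓

(x_1, y_1) = (101, 10); (x_2, y_2) = (20401, 2020).


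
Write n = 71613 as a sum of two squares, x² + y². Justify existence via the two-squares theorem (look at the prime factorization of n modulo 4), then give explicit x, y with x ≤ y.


Step 1: Factor n = 71613 = 3^2 · 73 · 109.
Step 2: Check the mod-4 condition on each prime factor: 3 ≡ 3 (mod 4), exponent 2 (must be even); 73 ≡ 1 (mod 4), exponent 1; 109 ≡ 1 (mod 4), exponent 1.
All primes ≡ 3 (mod 4) appear to even exponent (or don't appear), so by the two-squares theorem n IS expressible as a sum of two squares.
Step 3: Build a representation. Group n = k² · m with k = 3 and m = 73 · 109 = 7957 (a product of primes ≡ 1 (mod 4)); a representation of m scales to one of n via (k·x)² + (k·y)² = k²(x² + y²). Each prime p ≡ 1 (mod 4) is itself a sum of two squares; find a² by testing p − a² for a perfect square:
  73: 73 − 1² = 72, 73 − 2² = 69, 73 − 3² = 64 = 8² ⇒ 73 = 3² + 8².
  109: 109 − 1² = 108, 109 − 2² = 105, 109 − 3² = 100 = 10² ⇒ 109 = 3² + 10².
  Combine using the Brahmagupta–Fibonacci identity (a² + b²)(c² + d²) = (ac − bd)² + (ad + bc)² = (ac + bd)² + (ad − bc)²:
  73 · 109 = 7957: from (3² + 8²)(3² + 10²), take (3·3 − 8·10, 3·10 + 8·3) = (9 − 80, 30 + 24) = (-71, 54); dropping signs (only squares matter) gives (71, 54); check 71² + 54² = 5041 + 2916 = 7957 ✓.
  Scale by k = 3: (3·71, 3·54) = (213, 162).
Step 4: Order so x ≤ y and verify: 162² + 213² = 26244 + 45369 = 71613 = n. ✓

n = 71613 = 162² + 213² (one valid representation with x ≤ y).


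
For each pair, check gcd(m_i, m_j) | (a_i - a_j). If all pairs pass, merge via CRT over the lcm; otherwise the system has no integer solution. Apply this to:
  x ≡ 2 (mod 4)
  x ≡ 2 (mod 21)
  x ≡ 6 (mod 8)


Moduli 4, 21, 8 are not pairwise coprime, so CRT works modulo lcm(m_i) when all pairwise compatibility conditions hold.
Pairwise compatibility: gcd(m_i, m_j) must divide a_i - a_j for every pair.
Merge one congruence at a time:
  Start: x ≡ 2 (mod 4).
  Combine with x ≡ 2 (mod 21): gcd(4, 21) = 1; 2 - 2 = 0, which IS divisible by 1, so compatible.
    Write x = 2 + 4·t and substitute into x ≡ 2 (mod 21): 4·t ≡ 2 − 2 = 0 (mod 21).
    The inverse of 4 mod 21 is 16 (since 4·16 = 64 = 3·21 + 1), so t ≡ 16·0 = 0 ≡ 0 (mod 21).
    Then x = 2 + 4·0 = 2, valid modulo lcm(4, 21) = 84: x ≡ 2 (mod 84).
  Combine with x ≡ 6 (mod 8): gcd(84, 8) = 4; 6 - 2 = 4, which IS divisible by 4, so compatible.
    Write x = 2 + 84·t and substitute into x ≡ 6 (mod 8): 84·t ≡ 6 − 2 = 4 (mod 8).
    Divide the congruence (and modulus) by g = 4: 21·t ≡ 1 (mod 2).
    Reduce coefficients mod 2: 1·t ≡ 1 (mod 2).
    So t ≡ 1 (mod 2).
    Then x = 2 + 84·1 = 86, valid modulo lcm(84, 8) = 168: x ≡ 86 (mod 168).
Verify: 86 mod 4 = 2, 86 mod 21 = 2, 86 mod 8 = 6.

x ≡ 86 (mod 168).


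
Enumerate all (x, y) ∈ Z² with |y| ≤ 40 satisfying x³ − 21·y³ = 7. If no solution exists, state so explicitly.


The equation is x³ - 21y³ = 7. For fixed y, x³ = 21·y³ + 7, so a solution requires the RHS to be a perfect cube.
Strategy: iterate y from -40 to 40, compute RHS = 21·y³ + 7, and check whether it is a (positive or negative) perfect cube.
Check small values of y:
  y = 0: RHS = 7 is not a perfect cube.
  y = 1: RHS = 28 is not a perfect cube.
  y = -1: RHS = -14 is not a perfect cube.
  y = 2: RHS = 175 is not a perfect cube.
  y = -2: RHS = -161 is not a perfect cube.
  y = 3: RHS = 574 is not a perfect cube.
  y = -3: RHS = -560 is not a perfect cube.
Continuing the search up to |y| = 40 finds no solutions either.
No (x, y) in the scanned range satisfies the equation.

No integer solutions with |y| ≤ 40.


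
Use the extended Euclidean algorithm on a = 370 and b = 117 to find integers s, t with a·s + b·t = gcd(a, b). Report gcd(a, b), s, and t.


Euclidean algorithm on (370, 117) — divide until remainder is 0:
  370 = 3 · 117 + 19
  117 = 6 · 19 + 3
  19 = 6 · 3 + 1
  3 = 3 · 1 + 0
gcd(370, 117) = 1.
Track Bezout coefficients alongside the remainders: start with r₀ = 370 = a·1 + b·0 (s = 1, t = 0) and r₁ = 117 = a·0 + b·1 (s = 0, t = 1); each new remainder r_{k+1} = r_{k-1} − q_k·r_k inherits s_{k+1} = s_{k-1} − q_k·s_k, t_{k+1} = t_{k-1} − q_k·t_k, so r_k = a·s_k + b·t_k at every step:
  q = 3: r = 19, s = 1 − 3·0 = 1, t = 0 − 3·1 = -3  (check: 370·1 + 117·(-3) = 19)
  q = 6: r = 3, s = 0 − 6·1 = -6, t = 1 − 6·(-3) = 19  (check: 370·(-6) + 117·19 = 3)
  q = 6: r = 1, s = 1 − 6·(-6) = 37, t = -3 − 6·19 = -117  (check: 370·37 + 117·(-117) = 1)
The row with r = 1 (the gcd) gives the Bezout coefficients s = 37, t = -117.
Result: 370 · (37) + 117 · (-117) = 1.

gcd(370, 117) = 1; s = 37, t = -117 (check: 370·37 + 117·(-117) = 1).


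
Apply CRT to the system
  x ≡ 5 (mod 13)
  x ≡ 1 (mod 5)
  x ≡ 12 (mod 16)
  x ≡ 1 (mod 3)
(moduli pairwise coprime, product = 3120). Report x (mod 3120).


Product of moduli M = 13 · 5 · 16 · 3 = 3120.
Merge one congruence at a time:
  Start: x ≡ 5 (mod 13).
  Combine with x ≡ 1 (mod 5); new modulus lcm = 65.
    Write x = 5 + 13·t and substitute into x ≡ 1 (mod 5): 13·t ≡ 1 − 5 = -4 (mod 5).
    Reduce coefficients mod 5: 3·t ≡ 1 (mod 5).
    The inverse of 3 mod 5 is 2 (since 3·2 = 6 = 1·5 + 1), so t ≡ 2·1 = 2 ≡ 2 (mod 5).
    Then x = 5 + 13·2 = 31, valid modulo lcm(13, 5) = 65: x ≡ 31 (mod 65).
  Combine with x ≡ 12 (mod 16); new modulus lcm = 1040.
    Write x = 31 + 65·t and substitute into x ≡ 12 (mod 16): 65·t ≡ 12 − 31 = -19 (mod 16).
    Reduce coefficients mod 16: 1·t ≡ 13 (mod 16).
    So t ≡ 13 (mod 16).
    Then x = 31 + 65·13 = 876, valid modulo lcm(65, 16) = 1040: x ≡ 876 (mod 1040).
  Combine with x ≡ 1 (mod 3); new modulus lcm = 3120.
    Write x = 876 + 1040·t and substitute into x ≡ 1 (mod 3): 1040·t ≡ 1 − 876 = -875 (mod 3).
    Reduce coefficients mod 3: 2·t ≡ 1 (mod 3).
    The inverse of 2 mod 3 is 2 (since 2·2 = 4 = 1·3 + 1), so t ≡ 2·1 = 2 ≡ 2 (mod 3).
    Then x = 876 + 1040·2 = 2956, valid modulo lcm(1040, 3) = 3120: x ≡ 2956 (mod 3120).
Verify against each original: 2956 mod 13 = 5, 2956 mod 5 = 1, 2956 mod 16 = 12, 2956 mod 3 = 1.

x ≡ 2956 (mod 3120).


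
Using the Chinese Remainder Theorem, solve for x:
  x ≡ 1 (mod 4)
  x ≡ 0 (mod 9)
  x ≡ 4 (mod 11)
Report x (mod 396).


Moduli 4, 9, 11 are pairwise coprime; by CRT there is a unique solution modulo M = 4 · 9 · 11 = 396.
Solve pairwise, accumulating the modulus:
  Start with x ≡ 1 (mod 4).
  Combine with x ≡ 0 (mod 9): since gcd(4, 9) = 1, we get a unique residue mod 36.
    Write x = 1 + 4·t and substitute into x ≡ 0 (mod 9): 4·t ≡ 0 − 1 = -1 (mod 9).
    Reduce coefficients mod 9: 4·t ≡ 8 (mod 9).
    The inverse of 4 mod 9 is 7 (since 4·7 = 28 = 3·9 + 1), so t ≡ 7·8 = 56 ≡ 2 (mod 9).
    Then x = 1 + 4·2 = 9, valid modulo lcm(4, 9) = 36: x ≡ 9 (mod 36).
  Combine with x ≡ 4 (mod 11): since gcd(36, 11) = 1, we get a unique residue mod 396.
    Write x = 9 + 36·t and substitute into x ≡ 4 (mod 11): 36·t ≡ 4 − 9 = -5 (mod 11).
    Reduce coefficients mod 11: 3·t ≡ 6 (mod 11).
    The inverse of 3 mod 11 is 4 (since 3·4 = 12 = 1·11 + 1), so t ≡ 4·6 = 24 ≡ 2 (mod 11).
    Then x = 9 + 36·2 = 81, valid modulo lcm(36, 11) = 396: x ≡ 81 (mod 396).
Verify: 81 mod 4 = 1 ✓, 81 mod 9 = 0 ✓, 81 mod 11 = 4 ✓.

x ≡ 81 (mod 396).


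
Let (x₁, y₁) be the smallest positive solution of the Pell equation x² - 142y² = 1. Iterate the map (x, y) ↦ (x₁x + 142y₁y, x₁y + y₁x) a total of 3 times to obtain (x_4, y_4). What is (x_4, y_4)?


Step 1: Find the fundamental solution (x₁, y₁) of x² - 142y² = 1.
  Expand √142 as a continued fraction. a₀ = ⌊√142⌋ = 11; iterate m_{k+1} = d_k·a_k − m_k, d_{k+1} = (142 − m_{k+1}²)/d_k, a_{k+1} = ⌊(a₀ + m_{k+1})/d_{k+1}⌋ (starting m₀ = 0, d₀ = 1), with convergents p_k = a_k·p_{k-1} + p_{k-2}, q_k = a_k·q_{k-1} + q_{k-2} (p₋₁ = 1, q₋₁ = 0):
  k = 0: a₀ = 11; p₀/q₀ = 11/1; p₀² − 142·q₀² = 121 − 142 = -21.
  k = 1: m = 11, d = 21, a = ⌊(11 + 11)/21⌋ = 1; p/q = (1·11 + 1)/(1·1 + 0) = 12/1; p² − 142·q² = 144 − 142 = 2.
  k = 2: m = 10, d = 2, a = ⌊(11 + 10)/2⌋ = 10; p/q = (10·12 + 11)/(10·1 + 1) = 131/11; p² − 142·q² = 17161 − 17182 = -21.
  k = 3: m = 10, d = 21, a = ⌊(11 + 10)/21⌋ = 1; p/q = (1·131 + 12)/(1·11 + 1) = 143/12; p² − 142·q² = 20449 − 20448 = 1.
  The first convergent with p² − 142·q² = 1 gives the fundamental solution (x₁, y₁) = (143, 12).
Step 2: Apply the recurrence (x_{n+1}, y_{n+1}) = (x₁x_n + 142y₁y_n, x₁y_n + y₁x_n) repeatedly.
  From (x_1, y_1) = (143, 12): x_2 = 143·143 + 142·12·12 = 40897; y_2 = 143·12 + 12·143 = 3432.
  From (x_2, y_2) = (40897, 3432): x_3 = 143·40897 + 142·12·3432 = 11696399; y_3 = 143·3432 + 12·40897 = 981540.
  From (x_3, y_3) = (11696399, 981540): x_4 = 143·11696399 + 142·12·981540 = 3345129217; y_4 = 143·981540 + 12·11696399 = 280717008.
Step 3: Verify x_4² - 142·y_4² = 11189889478427033089 - 11189889478427033088 = 1 (should be 1). ✓

(x_1, y_1) = (143, 12); (x_4, y_4) = (3345129217, 280717008).


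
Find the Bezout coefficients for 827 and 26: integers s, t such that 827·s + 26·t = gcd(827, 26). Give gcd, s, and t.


Euclidean algorithm on (827, 26) — divide until remainder is 0:
  827 = 31 · 26 + 21
  26 = 1 · 21 + 5
  21 = 4 · 5 + 1
  5 = 5 · 1 + 0
gcd(827, 26) = 1.
Track Bezout coefficients alongside the remainders: start with r₀ = 827 = a·1 + b·0 (s = 1, t = 0) and r₁ = 26 = a·0 + b·1 (s = 0, t = 1); each new remainder r_{k+1} = r_{k-1} − q_k·r_k inherits s_{k+1} = s_{k-1} − q_k·s_k, t_{k+1} = t_{k-1} − q_k·t_k, so r_k = a·s_k + b·t_k at every step:
  q = 31: r = 21, s = 1 − 31·0 = 1, t = 0 − 31·1 = -31  (check: 827·1 + 26·(-31) = 21)
  q = 1: r = 5, s = 0 − 1·1 = -1, t = 1 − 1·(-31) = 32  (check: 827·(-1) + 26·32 = 5)
  q = 4: r = 1, s = 1 − 4·(-1) = 5, t = -31 − 4·32 = -159  (check: 827·5 + 26·(-159) = 1)
The row with r = 1 (the gcd) gives the Bezout coefficients s = 5, t = -159.
Result: 827 · (5) + 26 · (-159) = 1.

gcd(827, 26) = 1; s = 5, t = -159 (check: 827·5 + 26·(-159) = 1).


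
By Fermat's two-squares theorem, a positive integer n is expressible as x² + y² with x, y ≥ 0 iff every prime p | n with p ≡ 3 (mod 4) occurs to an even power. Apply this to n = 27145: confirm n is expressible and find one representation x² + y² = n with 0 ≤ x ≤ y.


Step 1: Factor n = 27145 = 5 · 61 · 89.
Step 2: Check the mod-4 condition on each prime factor: 5 ≡ 1 (mod 4), exponent 1; 61 ≡ 1 (mod 4), exponent 1; 89 ≡ 1 (mod 4), exponent 1.
All primes ≡ 3 (mod 4) appear to even exponent (or don't appear), so by the two-squares theorem n IS expressible as a sum of two squares.
Step 3: Build a representation. Here n = 5 · 61 · 89 is a product of primes ≡ 1 (mod 4). Each prime p ≡ 1 (mod 4) is itself a sum of two squares; find a² by testing p − a² for a perfect square:
  5: 5 − 1² = 4 = 2² ⇒ 5 = 1² + 2².
  61: 61 − 1² = 60, 61 − 2² = 57, 61 − 3² = 52, 61 − 4² = 45, 61 − 5² = 36 = 6² ⇒ 61 = 5² + 6².
  89: 89 − 1² = 88, 89 − 2² = 85, 89 − 3² = 80, 89 − 4² = 73, 89 − 5² = 64 = 8² ⇒ 89 = 5² + 8².
  Combine using the Brahmagupta–Fibonacci identity (a² + b²)(c² + d²) = (ac − bd)² + (ad + bc)² = (ac + bd)² + (ad − bc)²:
  5 · 61 = 305: from (1² + 2²)(5² + 6²), take (1·5 − 2·6, 1·6 + 2·5) = (5 − 12, 6 + 10) = (-7, 16); dropping signs (only squares matter) gives (7, 16); check 7² + 16² = 49 + 256 = 305 ✓.
  305 · 89 = 27145: from (7² + 16²)(5² + 8²), take (7·5 − 16·8, 7·8 + 16·5) = (35 − 128, 56 + 80) = (-93, 136); dropping signs (only squares matter) gives (93, 136); check 93² + 136² = 8649 + 18496 = 27145 ✓.
Step 4: Order so x ≤ y and verify: 93² + 136² = 8649 + 18496 = 27145 = n. ✓

n = 27145 = 93² + 136² (one valid representation with x ≤ y).


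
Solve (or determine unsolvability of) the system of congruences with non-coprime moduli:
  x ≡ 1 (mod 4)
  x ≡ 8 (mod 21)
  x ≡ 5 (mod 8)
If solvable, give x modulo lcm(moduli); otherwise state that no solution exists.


Moduli 4, 21, 8 are not pairwise coprime, so CRT works modulo lcm(m_i) when all pairwise compatibility conditions hold.
Pairwise compatibility: gcd(m_i, m_j) must divide a_i - a_j for every pair.
Merge one congruence at a time:
  Start: x ≡ 1 (mod 4).
  Combine with x ≡ 8 (mod 21): gcd(4, 21) = 1; 8 - 1 = 7, which IS divisible by 1, so compatible.
    Write x = 1 + 4·t and substitute into x ≡ 8 (mod 21): 4·t ≡ 8 − 1 = 7 (mod 21).
    The inverse of 4 mod 21 is 16 (since 4·16 = 64 = 3·21 + 1), so t ≡ 16·7 = 112 ≡ 7 (mod 21).
    Then x = 1 + 4·7 = 29, valid modulo lcm(4, 21) = 84: x ≡ 29 (mod 84).
  Combine with x ≡ 5 (mod 8): gcd(84, 8) = 4; 5 - 29 = -24, which IS divisible by 4, so compatible.
    Write x = 29 + 84·t and substitute into x ≡ 5 (mod 8): 84·t ≡ 5 − 29 = -24 (mod 8).
    Divide the congruence (and modulus) by g = 4: 21·t ≡ -6 (mod 2).
    Reduce coefficients mod 2: 1·t ≡ 0 (mod 2).
    So t ≡ 0 (mod 2).
    Then x = 29 + 84·0 = 29, valid modulo lcm(84, 8) = 168: x ≡ 29 (mod 168).
Verify: 29 mod 4 = 1, 29 mod 21 = 8, 29 mod 8 = 5.

x ≡ 29 (mod 168).


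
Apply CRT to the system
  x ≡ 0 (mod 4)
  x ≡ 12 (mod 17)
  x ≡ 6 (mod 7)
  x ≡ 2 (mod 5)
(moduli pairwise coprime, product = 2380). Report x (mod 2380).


Product of moduli M = 4 · 17 · 7 · 5 = 2380.
Merge one congruence at a time:
  Start: x ≡ 0 (mod 4).
  Combine with x ≡ 12 (mod 17); new modulus lcm = 68.
    Write x = 0 + 4·t and substitute into x ≡ 12 (mod 17): 4·t ≡ 12 − 0 = 12 (mod 17).
    The inverse of 4 mod 17 is 13 (since 4·13 = 52 = 3·17 + 1), so t ≡ 13·12 = 156 ≡ 3 (mod 17).
    Then x = 0 + 4·3 = 12, valid modulo lcm(4, 17) = 68: x ≡ 12 (mod 68).
  Combine with x ≡ 6 (mod 7); new modulus lcm = 476.
    Write x = 12 + 68·t and substitute into x ≡ 6 (mod 7): 68·t ≡ 6 − 12 = -6 (mod 7).
    Reduce coefficients mod 7: 5·t ≡ 1 (mod 7).
    The inverse of 5 mod 7 is 3 (since 5·3 = 15 = 2·7 + 1), so t ≡ 3·1 = 3 ≡ 3 (mod 7).
    Then x = 12 + 68·3 = 216, valid modulo lcm(68, 7) = 476: x ≡ 216 (mod 476).
  Combine with x ≡ 2 (mod 5); new modulus lcm = 2380.
    Write x = 216 + 476·t and substitute into x ≡ 2 (mod 5): 476·t ≡ 2 − 216 = -214 (mod 5).
    Reduce coefficients mod 5: 1·t ≡ 1 (mod 5).
    So t ≡ 1 (mod 5).
    Then x = 216 + 476·1 = 692, valid modulo lcm(476, 5) = 2380: x ≡ 692 (mod 2380).
Verify against each original: 692 mod 4 = 0, 692 mod 17 = 12, 692 mod 7 = 6, 692 mod 5 = 2.

x ≡ 692 (mod 2380).


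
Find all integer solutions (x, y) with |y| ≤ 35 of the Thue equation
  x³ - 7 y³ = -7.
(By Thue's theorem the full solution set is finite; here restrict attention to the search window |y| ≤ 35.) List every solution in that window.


The equation is x³ - 7y³ = -7. For fixed y, x³ = 7·y³ − 7, so a solution requires the RHS to be a perfect cube.
Strategy: iterate y from -35 to 35, compute RHS = 7·y³ − 7, and check whether it is a (positive or negative) perfect cube.
Check small values of y:
  y = 0: RHS = -7 is not a perfect cube.
  y = 1: RHS = 0 = (0)³ ⇒ x = 0 works.
  y = -1: RHS = -14 is not a perfect cube.
  y = 2: RHS = 49 is not a perfect cube.
  y = -2: RHS = -63 is not a perfect cube.
  y = 3: RHS = 182 is not a perfect cube.
  y = -3: RHS = -196 is not a perfect cube.
Continuing the search up to |y| = 35 finds no further solutions beyond those listed.
Collected solutions: (0, 1).

Solutions (with |y| ≤ 35): (0, 1).


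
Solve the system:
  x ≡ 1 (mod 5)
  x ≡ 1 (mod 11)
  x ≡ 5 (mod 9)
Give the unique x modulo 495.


Moduli 5, 11, 9 are pairwise coprime; by CRT there is a unique solution modulo M = 5 · 11 · 9 = 495.
Solve pairwise, accumulating the modulus:
  Start with x ≡ 1 (mod 5).
  Combine with x ≡ 1 (mod 11): since gcd(5, 11) = 1, we get a unique residue mod 55.
    Write x = 1 + 5·t and substitute into x ≡ 1 (mod 11): 5·t ≡ 1 − 1 = 0 (mod 11).
    The inverse of 5 mod 11 is 9 (since 5·9 = 45 = 4·11 + 1), so t ≡ 9·0 = 0 ≡ 0 (mod 11).
    Then x = 1 + 5·0 = 1, valid modulo lcm(5, 11) = 55: x ≡ 1 (mod 55).
  Combine with x ≡ 5 (mod 9): since gcd(55, 9) = 1, we get a unique residue mod 495.
    Write x = 1 + 55·t and substitute into x ≡ 5 (mod 9): 55·t ≡ 5 − 1 = 4 (mod 9).
    Reduce coefficients mod 9: 1·t ≡ 4 (mod 9).
    So t ≡ 4 (mod 9).
    Then x = 1 + 55·4 = 221, valid modulo lcm(55, 9) = 495: x ≡ 221 (mod 495).
Verify: 221 mod 5 = 1 ✓, 221 mod 11 = 1 ✓, 221 mod 9 = 5 ✓.

x ≡ 221 (mod 495).


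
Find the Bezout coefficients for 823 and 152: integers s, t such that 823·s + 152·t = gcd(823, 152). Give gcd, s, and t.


Euclidean algorithm on (823, 152) — divide until remainder is 0:
  823 = 5 · 152 + 63
  152 = 2 · 63 + 26
  63 = 2 · 26 + 11
  26 = 2 · 11 + 4
  11 = 2 · 4 + 3
  4 = 1 · 3 + 1
  3 = 3 · 1 + 0
gcd(823, 152) = 1.
Track Bezout coefficients alongside the remainders: start with r₀ = 823 = a·1 + b·0 (s = 1, t = 0) and r₁ = 152 = a·0 + b·1 (s = 0, t = 1); each new remainder r_{k+1} = r_{k-1} − q_k·r_k inherits s_{k+1} = s_{k-1} − q_k·s_k, t_{k+1} = t_{k-1} − q_k·t_k, so r_k = a·s_k + b·t_k at every step:
  q = 5: r = 63, s = 1 − 5·0 = 1, t = 0 − 5·1 = -5  (check: 823·1 + 152·(-5) = 63)
  q = 2: r = 26, s = 0 − 2·1 = -2, t = 1 − 2·(-5) = 11  (check: 823·(-2) + 152·11 = 26)
  q = 2: r = 11, s = 1 − 2·(-2) = 5, t = -5 − 2·11 = -27  (check: 823·5 + 152·(-27) = 11)
  q = 2: r = 4, s = -2 − 2·5 = -12, t = 11 − 2·(-27) = 65  (check: 823·(-12) + 152·65 = 4)
  q = 2: r = 3, s = 5 − 2·(-12) = 29, t = -27 − 2·65 = -157  (check: 823·29 + 152·(-157) = 3)
  q = 1: r = 1, s = -12 − 1·29 = -41, t = 65 − 1·(-157) = 222  (check: 823·(-41) + 152·222 = 1)
The row with r = 1 (the gcd) gives the Bezout coefficients s = -41, t = 222.
Result: 823 · (-41) + 152 · (222) = 1.

gcd(823, 152) = 1; s = -41, t = 222 (check: 823·(-41) + 152·222 = 1).


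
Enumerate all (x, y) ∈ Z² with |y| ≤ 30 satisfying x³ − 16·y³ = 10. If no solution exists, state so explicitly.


The equation is x³ - 16y³ = 10. For fixed y, x³ = 16·y³ + 10, so a solution requires the RHS to be a perfect cube.
Strategy: iterate y from -30 to 30, compute RHS = 16·y³ + 10, and check whether it is a (positive or negative) perfect cube.
Check small values of y:
  y = 0: RHS = 10 is not a perfect cube.
  y = 1: RHS = 26 is not a perfect cube.
  y = -1: RHS = -6 is not a perfect cube.
  y = 2: RHS = 138 is not a perfect cube.
  y = -2: RHS = -118 is not a perfect cube.
  y = 3: RHS = 442 is not a perfect cube.
  y = -3: RHS = -422 is not a perfect cube.
Continuing the search up to |y| = 30 finds no solutions either.
No (x, y) in the scanned range satisfies the equation.

No integer solutions with |y| ≤ 30.


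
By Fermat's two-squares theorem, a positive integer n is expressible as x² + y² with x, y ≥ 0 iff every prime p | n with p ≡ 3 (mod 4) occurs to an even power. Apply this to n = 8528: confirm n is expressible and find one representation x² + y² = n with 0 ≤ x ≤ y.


Step 1: Factor n = 8528 = 2^4 · 13 · 41.
Step 2: Check the mod-4 condition on each prime factor: 2 = 2 (special); 13 ≡ 1 (mod 4), exponent 1; 41 ≡ 1 (mod 4), exponent 1.
All primes ≡ 3 (mod 4) appear to even exponent (or don't appear), so by the two-squares theorem n IS expressible as a sum of two squares.
Step 3: Build a representation. Group n = k² · m with k = 4 and m = 13 · 41 = 533 (a product of primes ≡ 1 (mod 4)); a representation of m scales to one of n via (k·x)² + (k·y)² = k²(x² + y²). Each prime p ≡ 1 (mod 4) is itself a sum of two squares; find a² by testing p − a² for a perfect square:
  13: 13 − 1² = 12, 13 − 2² = 9 = 3² ⇒ 13 = 2² + 3².
  41: 41 − 1² = 40, 41 − 2² = 37, 41 − 3² = 32, 41 − 4² = 25 = 5² ⇒ 41 = 4² + 5².
  Combine using the Brahmagupta–Fibonacci identity (a² + b²)(c² + d²) = (ac − bd)² + (ad + bc)² = (ac + bd)² + (ad − bc)²:
  13 · 41 = 533: from (2² + 3²)(4² + 5²), take (2·4 − 3·5, 2·5 + 3·4) = (8 − 15, 10 + 12) = (-7, 22); dropping signs (only squares matter) gives (7, 22); check 7² + 22² = 49 + 484 = 533 ✓.
  Scale by k = 4: (4·7, 4·22) = (28, 88).
Step 4: Order so x ≤ y and verify: 28² + 88² = 784 + 7744 = 8528 = n. ✓

n = 8528 = 28² + 88² (one valid representation with x ≤ y).
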